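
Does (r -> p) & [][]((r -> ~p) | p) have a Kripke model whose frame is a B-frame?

1. (r -> p) & [][]((r -> ~p) | p), 0
2. r -> p, 0   [&-rule on 1]
3. [][]((r -> ~p) | p), 0   [&-rule on 1]
4. []((r -> ~p) | p), 0   [[]-rule on 3 via 0R0]
5. (r -> ~p) | p, 0   [[]-rule on 4 via 0R0]
6. p, 0   [->-rule on 2 (branches; this branch)]
Accessibility: 0R0

Satisfiable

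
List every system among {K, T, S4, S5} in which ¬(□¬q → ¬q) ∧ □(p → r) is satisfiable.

T-tableau for the formula:
1. ¬(□¬q → ¬q) ∧ □(p → r), 0
2. ¬(□¬q → ¬q), 0   [∧-rule on 1]
3. □(p → r), 0   [∧-rule on 1]
4. □¬q, 0   [¬→-rule on 2]
5. q, 0   [¬→-rule on 2]
6. p → r, 0   [□-rule on 3 via 0R0]
7. ¬q, 0   [□-rule on 4 via 0R0]
Accessibility: 0R0
Branch closes: q and ¬q both at 0.
Every branch closes (one shown): unsatisfiable in T, hence also in S4, S5 (every S4/S5-frame is a T-frame).
K-tableau for the formula:
1. ¬(□¬q → ¬q) ∧ □(p → r), 0
2. ¬(□¬q → ¬q), 0   [∧-rule on 1]
3. □(p → r), 0   [∧-rule on 1]
4. □¬q, 0   [¬→-rule on 2]
5. q, 0   [¬→-rule on 2]
Complete open branch: satisfiable in K.

K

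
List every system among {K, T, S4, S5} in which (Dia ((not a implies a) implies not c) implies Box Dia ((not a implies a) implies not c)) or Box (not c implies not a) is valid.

S5

S5-tableau for the negation not ((Dia ((not a implies a) implies not c) implies Box Dia ((not a implies a) implies not c)) or Box (not c implies not a)):
1. not ((Dia ((not a implies a) implies not c) implies Box Dia ((not a implies a) implies not c)) or Box (not c implies not a)), w0
2. not (Dia ((not a implies a) implies not c) implies Box Dia ((not a implies a) implies not c)), w0
3. not Box (not c implies not a), w0
4. Dia ((not a implies a) implies not c), w0
5. not Box Dia ((not a implies a) implies not c), w0
6. not (not c implies not a), w1
7. not c, w1
8. a, w1
9. (not a implies a) implies not c, w2
10. not (not a implies a), w2
11. not a, w2
12. not Dia ((not a implies a) implies not c), w3
13. not ((not a implies a) implies not c), w0
14. not a implies a, w0
15. c, w0
16. not ((not a implies a) implies not c), w1
17. not a implies a, w1
18. c, w1
Accessibility: w0Rw0, w0Rw1, w0Rw2, w0Rw3, w1Rw0, w1Rw1, w1Rw2, w1Rw3, w2Rw0, w2Rw1, w2Rw2, w2Rw3, w3Rw0, w3Rw1, w3Rw2, w3Rw3
Branch closes: c and not c both at w1.
Every branch closes (one shown): valid in S5.
S4-tableau for the negation not ((Dia ((not a implies a) implies not c) implies Box Dia ((not a implies a) implies not c)) or Box (not c implies not a)):
1. not ((Dia ((not a implies a) implies not c) implies Box Dia ((not a implies a) implies not c)) or Box (not c implies not a)), w0
2. not (Dia ((not a implies a) implies not c) implies Box Dia ((not a implies a) implies not c)), w0
3. not Box (not c implies not a), w0
4. Dia ((not a implies a) implies not c), w0
5. not Box Dia ((not a implies a) implies not c), w0
6. not (not c implies not a), w1
7. not c, w1
8. a, w1
9. (not a implies a) implies not c, w2
10. not c, w2
11. not Dia ((not a implies a) implies not c), w3
12. not ((not a implies a) implies not c), w3
13. not a implies a, w3
14. c, w3
15. a, w3
Accessibility: w0Rw0, w0Rw1, w0Rw2, w0Rw3, w1Rw1, w2Rw2, w3Rw3
Complete open branch: countermodel on an S4-frame, so not valid in S4, nor in K, T (the same frame is also a K-frame and a T-frame).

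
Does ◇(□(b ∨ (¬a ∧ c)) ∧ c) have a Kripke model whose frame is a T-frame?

Yes, satisfiable

1. ◇(□(b ∨ (¬a ∧ c)) ∧ c), 0
2. □(b ∨ (¬a ∧ c)) ∧ c, 1   [◇-rule on 1: fresh world 1, 0R1]
3. □(b ∨ (¬a ∧ c)), 1   [∧-rule on 2]
4. c, 1   [∧-rule on 2]
5. b ∨ (¬a ∧ c), 1   [□-rule on 3 via 1R1]
6. ¬a ∧ c, 1   [∨-rule on 5 (branches; this branch)]
7. ¬a, 1   [∧-rule on 6]
Accessibility: 0R0, 0R1, 1R1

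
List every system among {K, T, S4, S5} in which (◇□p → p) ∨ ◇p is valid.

K-tableau for the negation ¬((◇□p → p) ∨ ◇p):
1. ¬((◇□p → p) ∨ ◇p), 0
2. ¬(◇□p → p), 0
3. ¬◇p, 0
4. ◇□p, 0
5. ¬p, 0
6. □p, 1
7. ¬p, 1
Accessibility: 0R1
Complete open branch: countermodel on a K-frame, so not valid in K.
T-tableau for the negation ¬((◇□p → p) ∨ ◇p):
1. ¬((◇□p → p) ∨ ◇p), 0
2. ¬(◇□p → p), 0
3. ¬◇p, 0
4. ◇□p, 0
5. ¬p, 0
6. □p, 1
7. ¬p, 1
8. p, 1
Accessibility: 0R0, 0R1, 1R1
Branch closes: p and ¬p both at 1.
Every branch closes (one shown): valid in T, hence also in S4, S5 (every theorem of T is a theorem of S4 and S5).

T, S4, S5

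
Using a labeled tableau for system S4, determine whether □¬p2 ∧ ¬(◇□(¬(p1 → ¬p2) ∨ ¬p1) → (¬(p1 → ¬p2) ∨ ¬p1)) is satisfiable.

1. □¬p2 ∧ ¬(◇□(¬(p1 → ¬p2) ∨ ¬p1) → (¬(p1 → ¬p2) ∨ ¬p1)), u
2. □¬p2, u   [∧-rule on 1]
3. ¬(◇□(¬(p1 → ¬p2) ∨ ¬p1) → (¬(p1 → ¬p2) ∨ ¬p1)), u   [∧-rule on 1]
4. ◇□(¬(p1 → ¬p2) ∨ ¬p1), u   [¬→-rule on 3]
5. ¬(¬(p1 → ¬p2) ∨ ¬p1), u   [¬→-rule on 3]
6. p1 → ¬p2, u   [¬∨-rule on 5]
7. p1, u   [¬∨-rule on 5]
8. ¬p2, u   [□-rule on 2 via uRu]
9. □(¬(p1 → ¬p2) ∨ ¬p1), v   [◇-rule on 4: fresh world v, uRv]
10. ¬p2, v   [□-rule on 2 via uRv]
11. ¬(p1 → ¬p2) ∨ ¬p1, v   [□-rule on 9 via vRv]
12. ¬p1, v   [∨-rule on 11 (branches; this branch)]
Accessibility: uRu, uRv, vRv

Yes, satisfiable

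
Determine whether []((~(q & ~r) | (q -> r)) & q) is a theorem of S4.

No, not valid

Tableau for the negation ~[]((~(q & ~r) | (q -> r)) & q):
1. ~[]((~(q & ~r) | (q -> r)) & q), w0
2. ~((~(q & ~r) | (q -> r)) & q), w1   [~[]-rule on 1: fresh world w1, w0Rw1]
3. ~q, w1   [~&-rule on 2 (branches; this branch)]
Accessibility: w0Rw0, w0Rw1, w1Rw1
The negation has an open branch (countermodel exists).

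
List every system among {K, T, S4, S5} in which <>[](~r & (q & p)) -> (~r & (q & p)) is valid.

S5-tableau for the negation ~(<>[](~r & (q & p)) -> (~r & (q & p))):
1. ~(<>[](~r & (q & p)) -> (~r & (q & p))), 0
2. <>[](~r & (q & p)), 0   [~->-rule on 1]
3. ~(~r & (q & p)), 0   [~->-rule on 1]
4. ~(q & p), 0   [~&-rule on 3 (branches; this branch)]
5. ~p, 0   [~&-rule on 4 (branches; this branch)]
6. [](~r & (q & p)), 1   [<>-rule on 2: fresh world 1, 0R1]
7. ~r & (q & p), 0   [[]-rule on 6 via 1R0]
8. ~r, 0   [&-rule on 7]
9. q & p, 0   [&-rule on 7]
10. q, 0   [&-rule on 9]
11. p, 0   [&-rule on 9]
Accessibility: 0R0, 0R1, 1R0, 1R1
Branch closes: p and ~p both at 0.
Every branch closes (one shown): valid in S5.
S4-tableau for the negation ~(<>[](~r & (q & p)) -> (~r & (q & p))):
1. ~(<>[](~r & (q & p)) -> (~r & (q & p))), 0
2. <>[](~r & (q & p)), 0   [~->-rule on 1]
3. ~(~r & (q & p)), 0   [~->-rule on 1]
4. ~(q & p), 0   [~&-rule on 3 (branches; this branch)]
5. ~p, 0   [~&-rule on 4 (branches; this branch)]
6. [](~r & (q & p)), 1   [<>-rule on 2: fresh world 1, 0R1]
7. ~r & (q & p), 1   [[]-rule on 6 via 1R1]
8. ~r, 1   [&-rule on 7]
9. q & p, 1   [&-rule on 7]
10. q, 1   [&-rule on 9]
11. p, 1   [&-rule on 9]
Accessibility: 0R0, 0R1, 1R1
Complete open branch: countermodel on an S4-frame, so not valid in S4, nor in K, T (the same frame is also a K-frame and a T-frame).

S5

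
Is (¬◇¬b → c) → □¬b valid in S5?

Not valid

Tableau for the negation ¬((¬◇¬b → c) → □¬b):
1. ¬((¬◇¬b → c) → □¬b), 0
2. ¬◇¬b → c, 0
3. ¬□¬b, 0
4. c, 0
5. b, 1
Accessibility: 0R0, 0R1, 1R0, 1R1
The negation has an open branch (countermodel exists).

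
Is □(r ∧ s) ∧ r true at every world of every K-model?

No, not valid

Tableau for the negation ¬(□(r ∧ s) ∧ r):
1. ¬(□(r ∧ s) ∧ r), w0
2. ¬r, w0
The negation has an open branch (countermodel exists).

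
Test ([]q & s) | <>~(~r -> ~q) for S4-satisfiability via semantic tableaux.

Satisfiable

1. ([]q & s) | <>~(~r -> ~q), 0
2. <>~(~r -> ~q), 0
3. ~(~r -> ~q), 1
4. ~r, 1
5. q, 1
Accessibility: 0R0, 0R1, 1R1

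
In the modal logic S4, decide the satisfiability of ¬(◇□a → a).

1. ¬(◇□a → a), u
2. ◇□a, u
3. ¬a, u
4. □a, v
5. a, v
Accessibility: uRu, uRv, vRv

Yes, satisfiable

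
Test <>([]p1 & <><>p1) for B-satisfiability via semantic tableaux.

Yes, satisfiable

1. <>([]p1 & <><>p1), 0
2. []p1 & <><>p1, 1
3. []p1, 1
4. <><>p1, 1
5. p1, 0
6. p1, 1
7. <>p1, 2
8. p1, 2
9. p1, 3
Accessibility: 0R0, 0R1, 1R0, 1R1, 1R2, 2R1, 2R2, 2R3, 3R2, 3R3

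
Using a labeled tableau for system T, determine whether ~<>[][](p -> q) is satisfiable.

Satisfiable (open branch found)

1. ~<>[][](p -> q), 0
2. ~[][](p -> q), 0
3. ~[](p -> q), 1
4. ~[][](p -> q), 1
5. ~(p -> q), 2
6. p, 2
7. ~q, 2
8. ~[](p -> q), 3
9. ~(p -> q), 4
10. p, 4
11. ~q, 4
Accessibility: 0R0, 0R1, 1R1, 1R2, 1R3, 2R2, 3R3, 3R4, 4R4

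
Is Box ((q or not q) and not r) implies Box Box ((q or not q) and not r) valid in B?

Invalid (countermodel exists)

Tableau for the negation not (Box ((q or not q) and not r) implies Box Box ((q or not q) and not r)):
1. not (Box ((q or not q) and not r) implies Box Box ((q or not q) and not r)), 0
2. Box ((q or not q) and not r), 0
3. not Box Box ((q or not q) and not r), 0
4. (q or not q) and not r, 0
5. q or not q, 0
6. not r, 0
7. not q, 0
8. not Box ((q or not q) and not r), 1
9. (q or not q) and not r, 1
10. q or not q, 1
11. not r, 1
12. not q, 1
13. not ((q or not q) and not r), 2
14. r, 2
Accessibility: 0R0, 0R1, 1R0, 1R1, 1R2, 2R1, 2R2
The negation has an open branch (countermodel exists).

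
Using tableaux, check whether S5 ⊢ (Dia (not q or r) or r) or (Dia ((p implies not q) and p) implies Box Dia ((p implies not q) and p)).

Tableau for the negation not ((Dia (not q or r) or r) or (Dia ((p implies not q) and p) implies Box Dia ((p implies not q) and p))):
1. not ((Dia (not q or r) or r) or (Dia ((p implies not q) and p) implies Box Dia ((p implies not q) and p))), u
2. not (Dia (not q or r) or r), u   [neg-or-rule on 1]
3. not (Dia ((p implies not q) and p) implies Box Dia ((p implies not q) and p)), u   [neg-or-rule on 1]
4. not Dia (not q or r), u   [neg-or-rule on 2]
5. not r, u   [neg-or-rule on 2]
6. Dia ((p implies not q) and p), u   [neg-implies-rule on 3]
7. not Box Dia ((p implies not q) and p), u   [neg-implies-rule on 3]
8. not (not q or r), u   [neg-Dia-rule on 4 via uRu]
9. q, u   [neg-or-rule on 8]
10. (p implies not q) and p, v   [Dia-rule on 6: fresh world v, uRv]
11. p implies not q, v   [and-rule on 10]
12. p, v   [and-rule on 10]
13. not (not q or r), v   [neg-Dia-rule on 4 via uRv]
14. q, v   [neg-or-rule on 13]
15. not r, v   [neg-or-rule on 13]
16. not q, v   [implies-rule on 11 (branches; this branch)]
Accessibility: uRu, uRv, vRu, vRv
Branch closes: q and not q both at v.
All branches of the negation close; one closing branch shown above.

Valid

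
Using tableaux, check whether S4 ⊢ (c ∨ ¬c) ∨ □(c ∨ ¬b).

Tableau for the negation ¬((c ∨ ¬c) ∨ □(c ∨ ¬b)):
1. ¬((c ∨ ¬c) ∨ □(c ∨ ¬b)), w0
2. ¬(c ∨ ¬c), w0
3. ¬□(c ∨ ¬b), w0
4. ¬c, w0
5. c, w0
Accessibility: w0Rw0
Branch closes: c and ¬c both at w0.
All branches of the negation close; one closing branch shown above.

Valid in S4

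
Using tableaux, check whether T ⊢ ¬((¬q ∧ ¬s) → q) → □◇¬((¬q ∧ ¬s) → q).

Not valid

Tableau for the negation ¬(¬((¬q ∧ ¬s) → q) → □◇¬((¬q ∧ ¬s) → q)):
1. ¬(¬((¬q ∧ ¬s) → q) → □◇¬((¬q ∧ ¬s) → q)), u
2. ¬((¬q ∧ ¬s) → q), u
3. ¬□◇¬((¬q ∧ ¬s) → q), u
4. ¬q ∧ ¬s, u
5. ¬q, u
6. ¬s, u
7. ¬◇¬((¬q ∧ ¬s) → q), v
8. (¬q ∧ ¬s) → q, v
9. q, v
Accessibility: uRu, uRv, vRv
The negation has an open branch (countermodel exists).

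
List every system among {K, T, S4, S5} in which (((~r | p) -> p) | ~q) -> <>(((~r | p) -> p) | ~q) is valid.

T-tableau for the negation ~((((~r | p) -> p) | ~q) -> <>(((~r | p) -> p) | ~q)):
1. ~((((~r | p) -> p) | ~q) -> <>(((~r | p) -> p) | ~q)), u
2. ((~r | p) -> p) | ~q, u   [~->-rule on 1]
3. ~<>(((~r | p) -> p) | ~q), u   [~->-rule on 1]
4. ~(((~r | p) -> p) | ~q), u   [~<>-rule on 3 via uRu]
5. ~((~r | p) -> p), u   [~|-rule on 4]
6. q, u   [~|-rule on 4]
7. ~r | p, u   [~->-rule on 5]
8. ~p, u   [~->-rule on 5]
9. (~r | p) -> p, u   [|-rule on 2 (branches; this branch)]
10. ~r, u   [|-rule on 7 (branches; this branch)]
11. ~(~r | p), u   [->-rule on 9 (branches; this branch)]
12. r, u   [~|-rule on 11]
Accessibility: uRu
Branch closes: r and ~r both at u.
Every branch closes (one shown): valid in T, hence also in S4, S5 (every theorem of T is a theorem of S4 and S5).
K-tableau for the negation ~((((~r | p) -> p) | ~q) -> <>(((~r | p) -> p) | ~q)):
1. ~((((~r | p) -> p) | ~q) -> <>(((~r | p) -> p) | ~q)), u
2. ((~r | p) -> p) | ~q, u   [~->-rule on 1]
3. ~<>(((~r | p) -> p) | ~q), u   [~->-rule on 1]
4. ~q, u   [|-rule on 2 (branches; this branch)]
Complete open branch: countermodel on a K-frame, so not valid in K.

T, S4, S5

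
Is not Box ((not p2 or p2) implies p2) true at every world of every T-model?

Not valid

Tableau for the negation Box ((not p2 or p2) implies p2):
1. Box ((not p2 or p2) implies p2), 0
2. (not p2 or p2) implies p2, 0
3. p2, 0
Accessibility: 0R0
The negation has an open branch (countermodel exists).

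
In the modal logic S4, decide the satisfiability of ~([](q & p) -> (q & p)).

1. ~([](q & p) -> (q & p)), u
2. [](q & p), u
3. ~(q & p), u
4. q & p, u
5. q, u
6. p, u
7. ~p, u
Accessibility: uRu
Branch closes: p and ~p both at u.
All branches of the tableau close; one closing branch shown above.

Unsatisfiable (every branch closes)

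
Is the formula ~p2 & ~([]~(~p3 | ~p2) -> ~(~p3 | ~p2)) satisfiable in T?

No, unsatisfiable

1. ~p2 & ~([]~(~p3 | ~p2) -> ~(~p3 | ~p2)), u
2. ~p2, u   [&-rule on 1]
3. ~([]~(~p3 | ~p2) -> ~(~p3 | ~p2)), u   [&-rule on 1]
4. []~(~p3 | ~p2), u   [~->-rule on 3]
5. ~p3 | ~p2, u   [~->-rule on 3]
6. ~(~p3 | ~p2), u   [[]-rule on 4 via uRu]
7. p3, u   [~|-rule on 6]
8. p2, u   [~|-rule on 6]
Accessibility: uRu
Branch closes: p2 and ~p2 both at u.
Every branch closes; the branch above is one of them.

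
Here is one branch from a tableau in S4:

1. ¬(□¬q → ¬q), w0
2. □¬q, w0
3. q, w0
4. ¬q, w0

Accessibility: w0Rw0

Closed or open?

Both q and ¬q appear at w0.

Closed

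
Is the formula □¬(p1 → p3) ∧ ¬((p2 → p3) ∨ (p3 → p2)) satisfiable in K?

Unsatisfiable (every branch closes)

1. □¬(p1 → p3) ∧ ¬((p2 → p3) ∨ (p3 → p2)), 0
2. □¬(p1 → p3), 0
3. ¬((p2 → p3) ∨ (p3 → p2)), 0
4. ¬(p2 → p3), 0
5. ¬(p3 → p2), 0
6. p2, 0
7. ¬p3, 0
8. p3, 0
9. ¬p2, 0
Branch closes: p3 and ¬p3 both at 0.
All branches of the tableau close; one closing branch shown above.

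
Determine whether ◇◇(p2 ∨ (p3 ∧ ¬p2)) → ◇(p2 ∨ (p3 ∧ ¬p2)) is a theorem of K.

Tableau for the negation ¬(◇◇(p2 ∨ (p3 ∧ ¬p2)) → ◇(p2 ∨ (p3 ∧ ¬p2))):
1. ¬(◇◇(p2 ∨ (p3 ∧ ¬p2)) → ◇(p2 ∨ (p3 ∧ ¬p2))), w0
2. ◇◇(p2 ∨ (p3 ∧ ¬p2)), w0
3. ¬◇(p2 ∨ (p3 ∧ ¬p2)), w0
4. ◇(p2 ∨ (p3 ∧ ¬p2)), w1
5. ¬(p2 ∨ (p3 ∧ ¬p2)), w1
6. ¬p2, w1
7. ¬(p3 ∧ ¬p2), w1
8. ¬p3, w1
9. p2 ∨ (p3 ∧ ¬p2), w2
10. p3 ∧ ¬p2, w2
11. p3, w2
12. ¬p2, w2
Accessibility: w0Rw1, w1Rw2
The negation has an open branch (countermodel exists).

Invalid (countermodel exists)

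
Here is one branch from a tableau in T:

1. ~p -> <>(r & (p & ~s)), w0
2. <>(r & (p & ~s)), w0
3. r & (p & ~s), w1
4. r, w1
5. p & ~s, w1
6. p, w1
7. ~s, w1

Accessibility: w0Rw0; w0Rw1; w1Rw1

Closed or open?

There is no literal clash: for every atom and world, at most one sign appears.

Not closed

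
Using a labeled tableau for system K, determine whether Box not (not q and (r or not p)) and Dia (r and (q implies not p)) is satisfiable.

1. Box not (not q and (r or not p)) and Dia (r and (q implies not p)), u
2. Box not (not q and (r or not p)), u   [and-rule on 1]
3. Dia (r and (q implies not p)), u   [and-rule on 1]
4. r and (q implies not p), v   [Dia-rule on 3: fresh world v, uRv]
5. r, v   [and-rule on 4]
6. q implies not p, v   [and-rule on 4]
7. not (not q and (r or not p)), v   [Box-rule on 2 via uRv]
8. not p, v   [implies-rule on 6 (branches; this branch)]
9. q, v   [neg-and-rule on 7 (branches; this branch)]
Accessibility: uRv

Satisfiable (open branch found)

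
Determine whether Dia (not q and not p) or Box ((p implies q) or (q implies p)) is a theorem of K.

Tableau for the negation not (Dia (not q and not p) or Box ((p implies q) or (q implies p))):
1. not (Dia (not q and not p) or Box ((p implies q) or (q implies p))), u
2. not Dia (not q and not p), u   [neg-or-rule on 1]
3. not Box ((p implies q) or (q implies p)), u   [neg-or-rule on 1]
4. not ((p implies q) or (q implies p)), v   [neg-Box-rule on 3: fresh world v, uRv]
5. not (p implies q), v   [neg-or-rule on 4]
6. not (q implies p), v   [neg-or-rule on 4]
7. p, v   [neg-implies-rule on 5]
8. not q, v   [neg-implies-rule on 5]
9. q, v   [neg-implies-rule on 6]
10. not p, v   [neg-implies-rule on 6]
Accessibility: uRv
Branch closes: q and not q both at v.
All branches of the negation close; one closing branch shown above.

Yes, valid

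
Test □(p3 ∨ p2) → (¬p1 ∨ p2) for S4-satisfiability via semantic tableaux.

Satisfiable (open branch found)

1. □(p3 ∨ p2) → (¬p1 ∨ p2), w0
2. ¬p1 ∨ p2, w0
3. p2, w0
Accessibility: w0Rw0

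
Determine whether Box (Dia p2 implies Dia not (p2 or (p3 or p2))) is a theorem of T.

Tableau for the negation not Box (Dia p2 implies Dia not (p2 or (p3 or p2))):
1. not Box (Dia p2 implies Dia not (p2 or (p3 or p2))), w0
2. not (Dia p2 implies Dia not (p2 or (p3 or p2))), w1
3. Dia p2, w1
4. not Dia not (p2 or (p3 or p2)), w1
5. p2 or (p3 or p2), w1
6. p3 or p2, w1
7. p2, w1
8. p2, w2
9. p2 or (p3 or p2), w2
10. p3 or p2, w2
Accessibility: w0Rw0, w0Rw1, w1Rw1, w1Rw2, w2Rw2
The negation has an open branch (countermodel exists).

Not valid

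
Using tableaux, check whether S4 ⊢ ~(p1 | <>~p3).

Invalid (countermodel exists)

Tableau for the negation p1 | <>~p3:
1. p1 | <>~p3, u
2. <>~p3, u
3. ~p3, v
Accessibility: uRu, uRv, vRv
The negation has an open branch (countermodel exists).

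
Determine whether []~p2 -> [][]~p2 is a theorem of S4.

Tableau for the negation ~([]~p2 -> [][]~p2):
1. ~([]~p2 -> [][]~p2), 0
2. []~p2, 0
3. ~[][]~p2, 0
4. ~p2, 0
5. ~[]~p2, 1
6. ~p2, 1
7. p2, 2
8. ~p2, 2
Accessibility: 0R0, 0R1, 0R2, 1R1, 1R2, 2R2
Branch closes: p2 and ~p2 both at 2.
All branches of the negation close; one closing branch shown above.

Yes, valid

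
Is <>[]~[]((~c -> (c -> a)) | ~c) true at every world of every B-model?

Tableau for the negation ~<>[]~[]((~c -> (c -> a)) | ~c):
1. ~<>[]~[]((~c -> (c -> a)) | ~c), w0
2. ~[]~[]((~c -> (c -> a)) | ~c), w0
3. []((~c -> (c -> a)) | ~c), w1
4. ~[]~[]((~c -> (c -> a)) | ~c), w1
5. (~c -> (c -> a)) | ~c, w0
6. (~c -> (c -> a)) | ~c, w1
7. ~c, w0
8. ~c, w1
9. []((~c -> (c -> a)) | ~c), w2
10. (~c -> (c -> a)) | ~c, w2
11. ~c, w2
Accessibility: w0Rw0, w0Rw1, w1Rw0, w1Rw1, w1Rw2, w2Rw1, w2Rw2
The negation has an open branch (countermodel exists).

No, not valid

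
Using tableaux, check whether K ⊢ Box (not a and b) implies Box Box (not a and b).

Tableau for the negation not (Box (not a and b) implies Box Box (not a and b)):
1. not (Box (not a and b) implies Box Box (not a and b)), w0
2. Box (not a and b), w0
3. not Box Box (not a and b), w0
4. not Box (not a and b), w1
5. not a and b, w1
6. not a, w1
7. b, w1
8. not (not a and b), w2
9. not b, w2
Accessibility: w0Rw1, w1Rw2
The negation has an open branch (countermodel exists).

Invalid (countermodel exists)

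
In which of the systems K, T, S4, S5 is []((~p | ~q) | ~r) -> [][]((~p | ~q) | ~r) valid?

S4, S5

S4-tableau for the negation ~([]((~p | ~q) | ~r) -> [][]((~p | ~q) | ~r)):
1. ~([]((~p | ~q) | ~r) -> [][]((~p | ~q) | ~r)), 0
2. []((~p | ~q) | ~r), 0   [~->-rule on 1]
3. ~[][]((~p | ~q) | ~r), 0   [~->-rule on 1]
4. (~p | ~q) | ~r, 0   [[]-rule on 2 via 0R0]
5. ~p | ~q, 0   [|-rule on 4 (branches; this branch)]
6. ~q, 0   [|-rule on 5 (branches; this branch)]
7. ~[]((~p | ~q) | ~r), 1   [~[]-rule on 3: fresh world 1, 0R1]
8. (~p | ~q) | ~r, 1   [[]-rule on 2 via 0R1]
9. ~p | ~q, 1   [|-rule on 8 (branches; this branch)]
10. ~q, 1   [|-rule on 9 (branches; this branch)]
11. ~((~p | ~q) | ~r), 2   [~[]-rule on 7: fresh world 2, 1R2]
12. ~(~p | ~q), 2   [~|-rule on 11]
13. r, 2   [~|-rule on 11]
14. p, 2   [~|-rule on 12]
15. q, 2   [~|-rule on 12]
16. (~p | ~q) | ~r, 2   [[]-rule on 2 via 0R2]
17. ~p | ~q, 2   [|-rule on 16 (branches; this branch)]
18. ~q, 2   [|-rule on 17 (branches; this branch)]
Accessibility: 0R0, 0R1, 0R2, 1R1, 1R2, 2R2
Branch closes: q and ~q both at 2.
Every branch closes (one shown): valid in S4, hence also in S5 (every theorem of S4 is a theorem of S5).
T-tableau for the negation ~([]((~p | ~q) | ~r) -> [][]((~p | ~q) | ~r)):
1. ~([]((~p | ~q) | ~r) -> [][]((~p | ~q) | ~r)), 0
2. []((~p | ~q) | ~r), 0   [~->-rule on 1]
3. ~[][]((~p | ~q) | ~r), 0   [~->-rule on 1]
4. (~p | ~q) | ~r, 0   [[]-rule on 2 via 0R0]
5. ~r, 0   [|-rule on 4 (branches; this branch)]
6. ~[]((~p | ~q) | ~r), 1   [~[]-rule on 3: fresh world 1, 0R1]
7. (~p | ~q) | ~r, 1   [[]-rule on 2 via 0R1]
8. ~r, 1   [|-rule on 7 (branches; this branch)]
9. ~((~p | ~q) | ~r), 2   [~[]-rule on 6: fresh world 2, 1R2]
10. ~(~p | ~q), 2   [~|-rule on 9]
11. r, 2   [~|-rule on 9]
12. p, 2   [~|-rule on 10]
13. q, 2   [~|-rule on 10]
Accessibility: 0R0, 0R1, 1R1, 1R2, 2R2
Complete open branch: countermodel on a T-frame, so not valid in T, nor in K (the same frame is also a K-frame).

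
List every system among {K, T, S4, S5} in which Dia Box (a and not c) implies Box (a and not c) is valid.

S4-tableau for the negation not (Dia Box (a and not c) implies Box (a and not c)):
1. not (Dia Box (a and not c) implies Box (a and not c)), w0
2. Dia Box (a and not c), w0   [neg-implies-rule on 1]
3. not Box (a and not c), w0   [neg-implies-rule on 1]
4. Box (a and not c), w1   [Dia-rule on 2: fresh world w1, w0Rw1]
5. a and not c, w1   [Box-rule on 4 via w1Rw1]
6. a, w1   [and-rule on 5]
7. not c, w1   [and-rule on 5]
8. not (a and not c), w2   [neg-Box-rule on 3: fresh world w2, w0Rw2]
9. c, w2   [neg-and-rule on 8 (branches; this branch)]
Accessibility: w0Rw0, w0Rw1, w0Rw2, w1Rw1, w2Rw2
Complete open branch: countermodel on an S4-frame, so not valid in S4, nor in K, T (the same frame is also a K-frame and a T-frame).
S5-tableau for the negation not (Dia Box (a and not c) implies Box (a and not c)):
1. not (Dia Box (a and not c) implies Box (a and not c)), w0
2. Dia Box (a and not c), w0   [neg-implies-rule on 1]
3. not Box (a and not c), w0   [neg-implies-rule on 1]
4. Box (a and not c), w1   [Dia-rule on 2: fresh world w1, w0Rw1]
5. a and not c, w0   [Box-rule on 4 via w1Rw0]
6. a, w0   [and-rule on 5]
7. not c, w0   [and-rule on 5]
8. a and not c, w1   [Box-rule on 4 via w1Rw1]
9. a, w1   [and-rule on 8]
10. not c, w1   [and-rule on 8]
11. not (a and not c), w2   [neg-Box-rule on 3: fresh world w2, w0Rw2]
12. a and not c, w2   [Box-rule on 4 via w1Rw2]
13. a, w2   [and-rule on 12]
14. not c, w2   [and-rule on 12]
15. c, w2   [neg-and-rule on 11 (branches; this branch)]
Accessibility: w0Rw0, w0Rw1, w0Rw2, w1Rw0, w1Rw1, w1Rw2, w2Rw0, w2Rw1, w2Rw2
Branch closes: c and not c both at w2.
Every branch closes (one shown): valid in S5.

S5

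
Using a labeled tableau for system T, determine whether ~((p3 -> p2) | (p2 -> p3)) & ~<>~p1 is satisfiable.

Unsatisfiable

1. ~((p3 -> p2) | (p2 -> p3)) & ~<>~p1, 0
2. ~((p3 -> p2) | (p2 -> p3)), 0
3. ~<>~p1, 0
4. ~(p3 -> p2), 0
5. ~(p2 -> p3), 0
6. p3, 0
7. ~p2, 0
8. p2, 0
9. ~p3, 0
Accessibility: 0R0
Branch closes: p2 and ~p2 both at 0.
Every branch closes; the branch above is one of them.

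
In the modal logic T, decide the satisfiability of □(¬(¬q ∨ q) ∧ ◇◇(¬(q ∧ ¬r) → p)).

No, unsatisfiable

1. □(¬(¬q ∨ q) ∧ ◇◇(¬(q ∧ ¬r) → p)), 0
2. ¬(¬q ∨ q) ∧ ◇◇(¬(q ∧ ¬r) → p), 0   [□-rule on 1 via 0R0]
3. ¬(¬q ∨ q), 0   [∧-rule on 2]
4. ◇◇(¬(q ∧ ¬r) → p), 0   [∧-rule on 2]
5. q, 0   [¬∨-rule on 3]
6. ¬q, 0   [¬∨-rule on 3]
Accessibility: 0R0
Branch closes: q and ¬q both at 0.
All branches of the tableau close; one closing branch shown above.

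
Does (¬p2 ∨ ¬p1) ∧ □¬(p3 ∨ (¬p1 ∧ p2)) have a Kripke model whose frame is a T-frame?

Satisfiable (open branch found)

1. (¬p2 ∨ ¬p1) ∧ □¬(p3 ∨ (¬p1 ∧ p2)), u
2. ¬p2 ∨ ¬p1, u
3. □¬(p3 ∨ (¬p1 ∧ p2)), u
4. ¬(p3 ∨ (¬p1 ∧ p2)), u
5. ¬p3, u
6. ¬(¬p1 ∧ p2), u
7. ¬p1, u
8. ¬p2, u
Accessibility: uRu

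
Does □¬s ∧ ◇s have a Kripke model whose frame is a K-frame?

Unsatisfiable

1. □¬s ∧ ◇s, u
2. □¬s, u
3. ◇s, u
4. s, v
5. ¬s, v
Accessibility: uRv
Branch closes: s and ¬s both at v.
(One branch shown.) All branches close.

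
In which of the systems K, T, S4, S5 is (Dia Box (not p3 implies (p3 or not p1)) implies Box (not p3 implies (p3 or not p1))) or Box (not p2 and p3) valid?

S5

S4-tableau for the negation not ((Dia Box (not p3 implies (p3 or not p1)) implies Box (not p3 implies (p3 or not p1))) or Box (not p2 and p3)):
1. not ((Dia Box (not p3 implies (p3 or not p1)) implies Box (not p3 implies (p3 or not p1))) or Box (not p2 and p3)), 0
2. not (Dia Box (not p3 implies (p3 or not p1)) implies Box (not p3 implies (p3 or not p1))), 0   [neg-or-rule on 1]
3. not Box (not p2 and p3), 0   [neg-or-rule on 1]
4. Dia Box (not p3 implies (p3 or not p1)), 0   [neg-implies-rule on 2]
5. not Box (not p3 implies (p3 or not p1)), 0   [neg-implies-rule on 2]
6. not (not p2 and p3), 1   [neg-Box-rule on 3: fresh world 1, 0R1]
7. not p3, 1   [neg-and-rule on 6 (branches; this branch)]
8. Box (not p3 implies (p3 or not p1)), 2   [Dia-rule on 4: fresh world 2, 0R2]
9. not p3 implies (p3 or not p1), 2   [Box-rule on 8 via 2R2]
10. p3 or not p1, 2   [implies-rule on 9 (branches; this branch)]
11. not p1, 2   [or-rule on 10 (branches; this branch)]
12. not (not p3 implies (p3 or not p1)), 3   [neg-Box-rule on 5: fresh world 3, 0R3]
13. not p3, 3   [neg-implies-rule on 12]
14. not (p3 or not p1), 3   [neg-implies-rule on 12]
15. p1, 3   [neg-or-rule on 14]
Accessibility: 0R0, 0R1, 0R2, 0R3, 1R1, 2R2, 3R3
Complete open branch: countermodel on an S4-frame, so not valid in S4, nor in K, T (the same frame is also a K-frame and a T-frame).
S5-tableau for the negation not ((Dia Box (not p3 implies (p3 or not p1)) implies Box (not p3 implies (p3 or not p1))) or Box (not p2 and p3)):
1. not ((Dia Box (not p3 implies (p3 or not p1)) implies Box (not p3 implies (p3 or not p1))) or Box (not p2 and p3)), 0
2. not (Dia Box (not p3 implies (p3 or not p1)) implies Box (not p3 implies (p3 or not p1))), 0   [neg-or-rule on 1]
3. not Box (not p2 and p3), 0   [neg-or-rule on 1]
4. Dia Box (not p3 implies (p3 or not p1)), 0   [neg-implies-rule on 2]
5. not Box (not p3 implies (p3 or not p1)), 0   [neg-implies-rule on 2]
6. not (not p2 and p3), 1   [neg-Box-rule on 3: fresh world 1, 0R1]
7. not p3, 1   [neg-and-rule on 6 (branches; this branch)]
8. Box (not p3 implies (p3 or not p1)), 2   [Dia-rule on 4: fresh world 2, 0R2]
9. not p3 implies (p3 or not p1), 0   [Box-rule on 8 via 2R0]
10. not p3 implies (p3 or not p1), 1   [Box-rule on 8 via 2R1]
11. not p3 implies (p3 or not p1), 2   [Box-rule on 8 via 2R2]
12. p3 or not p1, 0   [implies-rule on 9 (branches; this branch)]
13. p3 or not p1, 1   [implies-rule on 10 (branches; this branch)]
14. p3 or not p1, 2   [implies-rule on 11 (branches; this branch)]
15. not p1, 0   [or-rule on 12 (branches; this branch)]
16. not p1, 1   [or-rule on 13 (branches; this branch)]
17. not p1, 2   [or-rule on 14 (branches; this branch)]
18. not (not p3 implies (p3 or not p1)), 3   [neg-Box-rule on 5: fresh world 3, 0R3]
19. not p3, 3   [neg-implies-rule on 18]
20. not (p3 or not p1), 3   [neg-implies-rule on 18]
21. p1, 3   [neg-or-rule on 20]
22. not p3 implies (p3 or not p1), 3   [Box-rule on 8 via 2R3]
23. p3 or not p1, 3   [implies-rule on 22 (branches; this branch)]
24. not p1, 3   [or-rule on 23 (branches; this branch)]
Accessibility: 0R0, 0R1, 0R2, 0R3, 1R0, 1R1, 1R2, 1R3, 2R0, 2R1, 2R2, 2R3, 3R0, 3R1, 3R2, 3R3
Branch closes: p1 and not p1 both at 3.
Every branch closes (one shown): valid in S5.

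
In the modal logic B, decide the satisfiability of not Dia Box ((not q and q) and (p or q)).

Satisfiable (open branch found)

1. not Dia Box ((not q and q) and (p or q)), u
2. not Box ((not q and q) and (p or q)), u
3. not ((not q and q) and (p or q)), v
4. not Box ((not q and q) and (p or q)), v
5. not (p or q), v
6. not p, v
7. not q, v
8. not ((not q and q) and (p or q)), w
9. not (p or q), w
10. not p, w
11. not q, w
Accessibility: uRu, uRv, vRu, vRv, vRw, wRv, wRw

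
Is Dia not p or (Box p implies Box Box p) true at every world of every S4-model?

Valid

Tableau for the negation not (Dia not p or (Box p implies Box Box p)):
1. not (Dia not p or (Box p implies Box Box p)), u
2. not Dia not p, u
3. not (Box p implies Box Box p), u
4. Box p, u
5. not Box Box p, u
6. p, u
7. not Box p, v
8. p, v
9. not p, w
10. p, w
Accessibility: uRu, uRv, uRw, vRv, vRw, wRw
Branch closes: p and not p both at w.
Every branch of the negation's tableau closes; the branch above is one of them.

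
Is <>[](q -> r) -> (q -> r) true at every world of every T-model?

Tableau for the negation ~(<>[](q -> r) -> (q -> r)):
1. ~(<>[](q -> r) -> (q -> r)), 0
2. <>[](q -> r), 0   [~->-rule on 1]
3. ~(q -> r), 0   [~->-rule on 1]
4. q, 0   [~->-rule on 3]
5. ~r, 0   [~->-rule on 3]
6. [](q -> r), 1   [<>-rule on 2: fresh world 1, 0R1]
7. q -> r, 1   [[]-rule on 6 via 1R1]
8. r, 1   [->-rule on 7 (branches; this branch)]
Accessibility: 0R0, 0R1, 1R1
The negation has an open branch (countermodel exists).

No, not valid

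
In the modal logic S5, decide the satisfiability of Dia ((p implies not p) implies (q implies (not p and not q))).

1. Dia ((p implies not p) implies (q implies (not p and not q))), 0
2. (p implies not p) implies (q implies (not p and not q)), 1
3. q implies (not p and not q), 1
4. not p and not q, 1
5. not p, 1
6. not q, 1
Accessibility: 0R0, 0R1, 1R0, 1R1

Satisfiable (open branch found)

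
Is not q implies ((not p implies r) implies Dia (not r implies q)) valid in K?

Tableau for the negation not (not q implies ((not p implies r) implies Dia (not r implies q))):
1. not (not q implies ((not p implies r) implies Dia (not r implies q))), 0
2. not q, 0
3. not ((not p implies r) implies Dia (not r implies q)), 0
4. not p implies r, 0
5. not Dia (not r implies q), 0
6. r, 0
The negation has an open branch (countermodel exists).

Not valid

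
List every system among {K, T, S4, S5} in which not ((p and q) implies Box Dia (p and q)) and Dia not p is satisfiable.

S5-tableau for the formula:
1. not ((p and q) implies Box Dia (p and q)) and Dia not p, 0
2. not ((p and q) implies Box Dia (p and q)), 0   [and-rule on 1]
3. Dia not p, 0   [and-rule on 1]
4. p and q, 0   [neg-implies-rule on 2]
5. not Box Dia (p and q), 0   [neg-implies-rule on 2]
6. p, 0   [and-rule on 4]
7. q, 0   [and-rule on 4]
8. not p, 1   [Dia-rule on 3: fresh world 1, 0R1]
9. not Dia (p and q), 2   [neg-Box-rule on 5: fresh world 2, 0R2]
10. not (p and q), 0   [neg-Dia-rule on 9 via 2R0]
11. not (p and q), 1   [neg-Dia-rule on 9 via 2R1]
12. not (p and q), 2   [neg-Dia-rule on 9 via 2R2]
13. not q, 0   [neg-and-rule on 10 (branches; this branch)]
Accessibility: 0R0, 0R1, 0R2, 1R0, 1R1, 1R2, 2R0, 2R1, 2R2
Branch closes: q and not q both at 0.
Every branch closes (one shown): unsatisfiable in S5.
S4-tableau for the formula:
1. not ((p and q) implies Box Dia (p and q)) and Dia not p, 0
2. not ((p and q) implies Box Dia (p and q)), 0   [and-rule on 1]
3. Dia not p, 0   [and-rule on 1]
4. p and q, 0   [neg-implies-rule on 2]
5. not Box Dia (p and q), 0   [neg-implies-rule on 2]
6. p, 0   [and-rule on 4]
7. q, 0   [and-rule on 4]
8. not p, 1   [Dia-rule on 3: fresh world 1, 0R1]
9. not Dia (p and q), 2   [neg-Box-rule on 5: fresh world 2, 0R2]
10. not (p and q), 2   [neg-Dia-rule on 9 via 2R2]
11. not q, 2   [neg-and-rule on 10 (branches; this branch)]
Accessibility: 0R0, 0R1, 0R2, 1R1, 2R2
Complete open branch: satisfiable in S4, hence also in K, T (this S4-model is also a K-model and a T-model).

K, T, S4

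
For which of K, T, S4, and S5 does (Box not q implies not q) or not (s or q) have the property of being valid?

T, S4, S5

T-tableau for the negation not ((Box not q implies not q) or not (s or q)):
1. not ((Box not q implies not q) or not (s or q)), w0
2. not (Box not q implies not q), w0
3. s or q, w0
4. Box not q, w0
5. q, w0
6. not q, w0
Accessibility: w0Rw0
Branch closes: q and not q both at w0.
Every branch closes (one shown): valid in T, hence also in S4, S5 (every theorem of T is a theorem of S4 and S5).
K-tableau for the negation not ((Box not q implies not q) or not (s or q)):
1. not ((Box not q implies not q) or not (s or q)), w0
2. not (Box not q implies not q), w0
3. s or q, w0
4. Box not q, w0
5. q, w0
Complete open branch: countermodel on a K-frame, so not valid in K.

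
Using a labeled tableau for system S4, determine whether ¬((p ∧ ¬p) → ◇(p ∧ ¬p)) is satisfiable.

Unsatisfiable

1. ¬((p ∧ ¬p) → ◇(p ∧ ¬p)), w0
2. p ∧ ¬p, w0
3. ¬◇(p ∧ ¬p), w0
4. p, w0
5. ¬p, w0
Accessibility: w0Rw0
Branch closes: p and ¬p both at w0.
(One branch shown.) All branches close.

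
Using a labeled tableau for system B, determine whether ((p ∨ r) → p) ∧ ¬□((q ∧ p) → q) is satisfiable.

No, unsatisfiable

1. ((p ∨ r) → p) ∧ ¬□((q ∧ p) → q), 0
2. (p ∨ r) → p, 0   [∧-rule on 1]
3. ¬□((q ∧ p) → q), 0   [∧-rule on 1]
4. ¬(p ∨ r), 0   [→-rule on 2 (branches; this branch)]
5. ¬p, 0   [¬∨-rule on 4]
6. ¬r, 0   [¬∨-rule on 4]
7. ¬((q ∧ p) → q), 1   [¬□-rule on 3: fresh world 1, 0R1]
8. q ∧ p, 1   [¬→-rule on 7]
9. ¬q, 1   [¬→-rule on 7]
10. q, 1   [∧-rule on 8]
11. p, 1   [∧-rule on 8]
Accessibility: 0R0, 0R1, 1R0, 1R1
Branch closes: q and ¬q both at 1.
All branches of the tableau close; one closing branch shown above.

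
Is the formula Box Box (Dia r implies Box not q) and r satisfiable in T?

1. Box Box (Dia r implies Box not q) and r, u
2. Box Box (Dia r implies Box not q), u
3. r, u
4. Box (Dia r implies Box not q), u
5. Dia r implies Box not q, u
6. Box not q, u
7. not q, u
Accessibility: uRu

Satisfiable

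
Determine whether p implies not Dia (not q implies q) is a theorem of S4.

Tableau for the negation not (p implies not Dia (not q implies q)):
1. not (p implies not Dia (not q implies q)), 0
2. p, 0
3. Dia (not q implies q), 0
4. not q implies q, 1
5. q, 1
Accessibility: 0R0, 0R1, 1R1
The negation has an open branch (countermodel exists).

Invalid (countermodel exists)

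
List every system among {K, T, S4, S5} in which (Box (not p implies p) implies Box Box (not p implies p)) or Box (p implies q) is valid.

T-tableau for the negation not ((Box (not p implies p) implies Box Box (not p implies p)) or Box (p implies q)):
1. not ((Box (not p implies p) implies Box Box (not p implies p)) or Box (p implies q)), w0
2. not (Box (not p implies p) implies Box Box (not p implies p)), w0
3. not Box (p implies q), w0
4. Box (not p implies p), w0
5. not Box Box (not p implies p), w0
6. not p implies p, w0
7. p, w0
8. not (p implies q), w1
9. p, w1
10. not q, w1
11. not p implies p, w1
12. not Box (not p implies p), w2
13. not p implies p, w2
14. p, w2
15. not (not p implies p), w3
16. not p, w3
Accessibility: w0Rw0, w0Rw1, w0Rw2, w1Rw1, w2Rw2, w2Rw3, w3Rw3
Complete open branch: countermodel on a T-frame, so not valid in T, nor in K (the same frame is also a K-frame).
S4-tableau for the negation not ((Box (not p implies p) implies Box Box (not p implies p)) or Box (p implies q)):
1. not ((Box (not p implies p) implies Box Box (not p implies p)) or Box (p implies q)), w0
2. not (Box (not p implies p) implies Box Box (not p implies p)), w0
3. not Box (p implies q), w0
4. Box (not p implies p), w0
5. not Box Box (not p implies p), w0
6. not p implies p, w0
7. p, w0
8. not (p implies q), w1
9. p, w1
10. not q, w1
11. not p implies p, w1
12. not Box (not p implies p), w2
13. not p implies p, w2
14. p, w2
15. not (not p implies p), w3
16. not p, w3
17. not p implies p, w3
18. p, w3
Accessibility: w0Rw0, w0Rw1, w0Rw2, w0Rw3, w1Rw1, w2Rw2, w2Rw3, w3Rw3
Branch closes: p and not p both at w3.
Every branch closes (one shown): valid in S4, hence also in S5 (every theorem of S4 is a theorem of S5).

S4, S5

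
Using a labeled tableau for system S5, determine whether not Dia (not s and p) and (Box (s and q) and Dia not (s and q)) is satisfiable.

1. not Dia (not s and p) and (Box (s and q) and Dia not (s and q)), w0
2. not Dia (not s and p), w0
3. Box (s and q) and Dia not (s and q), w0
4. Box (s and q), w0
5. Dia not (s and q), w0
6. not (not s and p), w0
7. s and q, w0
8. s, w0
9. q, w0
10. not p, w0
11. not (s and q), w1
12. not (not s and p), w1
13. s and q, w1
14. s, w1
15. q, w1
16. not q, w1
Accessibility: w0Rw0, w0Rw1, w1Rw0, w1Rw1
Branch closes: q and not q both at w1.
(One branch shown.) All branches close.

Unsatisfiable (every branch closes)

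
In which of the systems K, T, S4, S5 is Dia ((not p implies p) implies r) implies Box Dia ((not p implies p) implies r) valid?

S5

S5-tableau for the negation not (Dia ((not p implies p) implies r) implies Box Dia ((not p implies p) implies r)):
1. not (Dia ((not p implies p) implies r) implies Box Dia ((not p implies p) implies r)), u
2. Dia ((not p implies p) implies r), u   [neg-implies-rule on 1]
3. not Box Dia ((not p implies p) implies r), u   [neg-implies-rule on 1]
4. (not p implies p) implies r, v   [Dia-rule on 2: fresh world v, uRv]
5. not (not p implies p), v   [implies-rule on 4 (branches; this branch)]
6. not p, v   [neg-implies-rule on 5]
7. not Dia ((not p implies p) implies r), w   [neg-Box-rule on 3: fresh world w, uRw]
8. not ((not p implies p) implies r), u   [neg-Dia-rule on 7 via wRu]
9. not p implies p, u   [neg-implies-rule on 8]
10. not r, u   [neg-implies-rule on 8]
11. not ((not p implies p) implies r), v   [neg-Dia-rule on 7 via wRv]
12. not p implies p, v   [neg-implies-rule on 11]
13. not r, v   [neg-implies-rule on 11]
14. not ((not p implies p) implies r), w   [neg-Dia-rule on 7 via wRw]
15. not p implies p, w   [neg-implies-rule on 14]
16. not r, w   [neg-implies-rule on 14]
17. p, u   [implies-rule on 9 (branches; this branch)]
18. p, v   [implies-rule on 12 (branches; this branch)]
Accessibility: uRu, uRv, uRw, vRu, vRv, vRw, wRu, wRv, wRw
Branch closes: p and not p both at v.
Every branch closes (one shown): valid in S5.
S4-tableau for the negation not (Dia ((not p implies p) implies r) implies Box Dia ((not p implies p) implies r)):
1. not (Dia ((not p implies p) implies r) implies Box Dia ((not p implies p) implies r)), u
2. Dia ((not p implies p) implies r), u   [neg-implies-rule on 1]
3. not Box Dia ((not p implies p) implies r), u   [neg-implies-rule on 1]
4. (not p implies p) implies r, v   [Dia-rule on 2: fresh world v, uRv]
5. r, v   [implies-rule on 4 (branches; this branch)]
6. not Dia ((not p implies p) implies r), w   [neg-Box-rule on 3: fresh world w, uRw]
7. not ((not p implies p) implies r), w   [neg-Dia-rule on 6 via wRw]
8. not p implies p, w   [neg-implies-rule on 7]
9. not r, w   [neg-implies-rule on 7]
10. p, w   [implies-rule on 8 (branches; this branch)]
Accessibility: uRu, uRv, uRw, vRv, wRw
Complete open branch: countermodel on an S4-frame, so not valid in S4, nor in K, T (the same frame is also a K-frame and a T-frame).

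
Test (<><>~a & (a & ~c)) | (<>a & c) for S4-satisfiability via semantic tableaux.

Yes, satisfiable

1. (<><>~a & (a & ~c)) | (<>a & c), w0
2. <>a & c, w0
3. <>a, w0
4. c, w0
5. a, w1
Accessibility: w0Rw0, w0Rw1, w1Rw1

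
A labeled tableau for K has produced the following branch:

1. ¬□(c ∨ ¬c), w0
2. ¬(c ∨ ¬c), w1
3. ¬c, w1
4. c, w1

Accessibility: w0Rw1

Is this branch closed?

Both c and ¬c appear at w1.

Closed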